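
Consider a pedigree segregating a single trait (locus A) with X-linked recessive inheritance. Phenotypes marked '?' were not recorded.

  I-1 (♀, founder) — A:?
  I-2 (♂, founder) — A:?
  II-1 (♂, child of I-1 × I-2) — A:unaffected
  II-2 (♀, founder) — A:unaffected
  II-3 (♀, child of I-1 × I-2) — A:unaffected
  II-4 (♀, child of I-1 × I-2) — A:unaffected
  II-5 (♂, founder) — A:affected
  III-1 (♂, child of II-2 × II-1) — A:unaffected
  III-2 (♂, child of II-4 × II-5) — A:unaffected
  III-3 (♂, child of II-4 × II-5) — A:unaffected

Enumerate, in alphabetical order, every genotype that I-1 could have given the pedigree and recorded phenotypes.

I-1 ∈ {X^AX^A, X^AX^a}

A/I-1 ? ·: X^AX^A|X^AX^a
A/I-2 ? ·: X^AY|X^aY
A/II-1 un I-1×I-2: X^AY
A/II-2 un ·: X^AX^A|X^AX^a
A/II-3 un I-1×I-2: X^AX^A|X^AX^a
A/II-4 un I-1×I-2: X^AX^A|X^AX^a
A/II-5 aff ·: X^aY
A/III-1 un II-2×II-1: X^AY
A/III-2 un II-4×II-5: X^AY
A/III-3 un II-4×II-5: X^AY
⇒ A over [I-1,I-2,II-1,II-2,II-3,II-4,II-5,III-1,III-2,III-3]: 14 consistent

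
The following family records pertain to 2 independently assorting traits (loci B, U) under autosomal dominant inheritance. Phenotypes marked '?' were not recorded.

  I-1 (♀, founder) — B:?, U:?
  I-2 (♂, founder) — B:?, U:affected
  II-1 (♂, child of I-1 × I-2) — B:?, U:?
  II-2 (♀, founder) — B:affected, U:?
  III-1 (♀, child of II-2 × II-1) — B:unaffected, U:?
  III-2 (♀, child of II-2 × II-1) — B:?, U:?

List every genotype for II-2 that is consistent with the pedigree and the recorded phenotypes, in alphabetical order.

II-2 ∈ {Bb UU, Bb Uu, Bb uu}

B/I-1 ? ·: bb|Bb|BB
B/I-2 ? ·: bb|Bb|BB
B/II-1 ? I-1×I-2: bb|Bb
B/II-2 aff ·: Bb
B/III-1 un II-2×II-1: bb
B/III-2 ? II-2×II-1: bb|Bb|BB
⇒ B over [I-1,I-2,II-1,II-2,III-1,III-2]: 29 consistent
U/I-1 ? ·: uu|Uu|UU
U/I-2 aff ·: Uu|UU
U/II-1 ? I-1×I-2: uu|Uu|UU
U/II-2 ? ·: uu|Uu|UU
U/III-1 ? II-2×II-1: uu|Uu|UU
U/III-2 ? II-2×II-1: uu|Uu|UU
⇒ U over [I-1,I-2,II-1,II-2,III-1,III-2]: 121 consistent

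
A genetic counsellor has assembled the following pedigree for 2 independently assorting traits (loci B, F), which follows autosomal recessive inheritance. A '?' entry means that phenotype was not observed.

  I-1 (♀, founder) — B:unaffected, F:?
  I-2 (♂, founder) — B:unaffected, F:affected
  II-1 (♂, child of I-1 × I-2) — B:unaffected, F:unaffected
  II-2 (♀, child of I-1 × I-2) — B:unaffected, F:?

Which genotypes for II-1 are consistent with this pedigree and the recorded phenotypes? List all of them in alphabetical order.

II-1 ∈ {BB Ff, Bb Ff}

B/I-1 un ·: BB|Bb
B/I-2 un ·: BB|Bb
B/II-1 un I-1×I-2: BB|Bb
B/II-2 un I-1×I-2: BB|Bb
⇒ B over [I-1,I-2,II-1,II-2]: 13 consistent
F/I-1 ? ·: FF|Ff
F/I-2 aff ·: ff
F/II-1 un I-1×I-2: Ff
F/II-2 ? I-1×I-2: Ff|ff
⇒ F over [I-1,I-2,II-1,II-2]: 3 consistent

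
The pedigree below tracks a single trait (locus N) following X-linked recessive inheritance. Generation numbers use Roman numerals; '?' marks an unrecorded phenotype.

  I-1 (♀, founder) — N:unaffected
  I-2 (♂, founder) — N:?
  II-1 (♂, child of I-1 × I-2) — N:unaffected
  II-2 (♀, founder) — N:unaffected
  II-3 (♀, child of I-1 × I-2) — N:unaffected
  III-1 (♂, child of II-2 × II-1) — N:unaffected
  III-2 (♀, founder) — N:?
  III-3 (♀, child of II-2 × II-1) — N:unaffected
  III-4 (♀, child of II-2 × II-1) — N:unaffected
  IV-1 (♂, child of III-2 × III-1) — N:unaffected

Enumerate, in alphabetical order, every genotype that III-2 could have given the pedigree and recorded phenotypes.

III-2 ∈ {X^NX^N, X^NX^n}

N/I-1 un ·: X^NX^N|X^NX^n
N/I-2 ? ·: X^NY|X^nY
N/II-1 un I-1×I-2: X^NY
N/II-2 un ·: X^NX^N|X^NX^n
N/II-3 un I-1×I-2: X^NX^N|X^NX^n
N/III-1 un II-2×II-1: X^NY
N/III-2 ? ·: X^NX^N|X^NX^n
N/III-3 un II-2×II-1: X^NX^N|X^NX^n
N/III-4 un II-2×II-1: X^NX^N|X^NX^n
N/IV-1 un III-2×III-1: X^NY
⇒ N over [I-1,I-2,II-1,II-2,II-3,III-1,III-2,III-3,III-4,IV-1]: 50 consistent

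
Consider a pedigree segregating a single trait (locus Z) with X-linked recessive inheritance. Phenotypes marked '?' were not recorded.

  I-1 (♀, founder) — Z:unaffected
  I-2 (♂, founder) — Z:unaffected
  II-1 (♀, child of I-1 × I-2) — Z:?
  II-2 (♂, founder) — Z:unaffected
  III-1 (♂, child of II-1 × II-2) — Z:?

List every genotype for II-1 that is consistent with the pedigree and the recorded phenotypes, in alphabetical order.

II-1 ∈ {X^ZX^Z, X^ZX^z}

Z/I-1 un ·: X^ZX^Z|X^ZX^z
Z/I-2 un ·: X^ZY
Z/II-1 ? I-1×I-2: X^ZX^Z|X^ZX^z
Z/II-2 un ·: X^ZY
Z/III-1 ? II-1×II-2: X^ZY|X^zY
⇒ Z over [I-1,I-2,II-1,II-2,III-1]: 4 consistent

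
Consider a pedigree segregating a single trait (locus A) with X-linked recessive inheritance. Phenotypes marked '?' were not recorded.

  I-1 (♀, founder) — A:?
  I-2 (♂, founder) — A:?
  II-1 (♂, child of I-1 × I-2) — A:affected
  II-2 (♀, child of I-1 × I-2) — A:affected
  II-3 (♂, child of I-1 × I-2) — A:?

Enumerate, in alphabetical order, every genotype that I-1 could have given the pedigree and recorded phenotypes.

A/I-1 ? ·: X^AX^a|X^aX^a
A/I-2 ? ·: X^aY
A/II-1 aff I-1×I-2: X^aY
A/II-2 aff I-1×I-2: X^aX^a
A/II-3 ? I-1×I-2: X^AY|X^aY
⇒ A over [I-1,I-2,II-1,II-2,II-3]: 3 consistent

I-1 ∈ {X^AX^a, X^aX^a}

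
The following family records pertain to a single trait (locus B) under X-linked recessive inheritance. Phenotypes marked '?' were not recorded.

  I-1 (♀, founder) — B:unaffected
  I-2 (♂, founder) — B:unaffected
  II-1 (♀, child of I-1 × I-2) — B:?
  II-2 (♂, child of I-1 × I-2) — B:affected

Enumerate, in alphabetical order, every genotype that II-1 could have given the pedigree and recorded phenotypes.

II-1 ∈ {X^BX^B, X^BX^b}

B/I-1 un ·: X^BX^b
B/I-2 un ·: X^BY
B/II-1 ? I-1×I-2: X^BX^B|X^BX^b
B/II-2 aff I-1×I-2: X^bY
⇒ B over [I-1,I-2,II-1,II-2]: 2 consistent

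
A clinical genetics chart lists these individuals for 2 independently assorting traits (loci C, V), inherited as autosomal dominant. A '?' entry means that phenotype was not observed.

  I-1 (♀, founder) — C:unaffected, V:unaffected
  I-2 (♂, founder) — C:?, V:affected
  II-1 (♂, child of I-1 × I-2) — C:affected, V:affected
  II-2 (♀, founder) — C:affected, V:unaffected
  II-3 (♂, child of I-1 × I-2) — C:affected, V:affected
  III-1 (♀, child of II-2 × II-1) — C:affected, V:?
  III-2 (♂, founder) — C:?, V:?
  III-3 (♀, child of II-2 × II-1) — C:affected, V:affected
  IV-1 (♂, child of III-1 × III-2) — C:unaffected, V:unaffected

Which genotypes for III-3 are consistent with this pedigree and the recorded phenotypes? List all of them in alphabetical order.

C/I-1 un ·: cc
C/I-2 ? ·: Cc|CC
C/II-1 aff I-1×I-2: Cc
C/II-2 aff ·: Cc|CC
C/II-3 aff I-1×I-2: Cc
C/III-1 aff II-2×II-1: Cc
C/III-2 ? ·: cc|Cc
C/III-3 aff II-2×II-1: Cc|CC
C/IV-1 un III-1×III-2: cc
⇒ C over [I-1,I-2,II-1,II-2,II-3,III-1,III-2,III-3,IV-1]: 16 consistent
V/I-1 un ·: vv
V/I-2 aff ·: Vv|VV
V/II-1 aff I-1×I-2: Vv
V/II-2 un ·: vv
V/II-3 aff I-1×I-2: Vv
V/III-1 ? II-2×II-1: vv|Vv
V/III-2 ? ·: vv|Vv
V/III-3 aff II-2×II-1: Vv
V/IV-1 un III-1×III-2: vv
⇒ V over [I-1,I-2,II-1,II-2,II-3,III-1,III-2,III-3,IV-1]: 8 consistent

III-3 ∈ {CC Vv, Cc Vv}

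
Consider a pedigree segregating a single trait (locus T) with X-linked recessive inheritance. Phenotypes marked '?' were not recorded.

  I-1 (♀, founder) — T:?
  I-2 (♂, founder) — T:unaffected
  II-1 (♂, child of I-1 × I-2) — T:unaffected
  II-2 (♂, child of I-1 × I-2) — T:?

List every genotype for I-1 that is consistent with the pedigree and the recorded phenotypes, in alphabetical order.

T/I-1 ? ·: X^TX^T|X^TX^t
T/I-2 un ·: X^TY
T/II-1 un I-1×I-2: X^TY
T/II-2 ? I-1×I-2: X^TY|X^tY
⇒ T over [I-1,I-2,II-1,II-2]: 3 consistent

I-1 ∈ {X^TX^T, X^TX^t}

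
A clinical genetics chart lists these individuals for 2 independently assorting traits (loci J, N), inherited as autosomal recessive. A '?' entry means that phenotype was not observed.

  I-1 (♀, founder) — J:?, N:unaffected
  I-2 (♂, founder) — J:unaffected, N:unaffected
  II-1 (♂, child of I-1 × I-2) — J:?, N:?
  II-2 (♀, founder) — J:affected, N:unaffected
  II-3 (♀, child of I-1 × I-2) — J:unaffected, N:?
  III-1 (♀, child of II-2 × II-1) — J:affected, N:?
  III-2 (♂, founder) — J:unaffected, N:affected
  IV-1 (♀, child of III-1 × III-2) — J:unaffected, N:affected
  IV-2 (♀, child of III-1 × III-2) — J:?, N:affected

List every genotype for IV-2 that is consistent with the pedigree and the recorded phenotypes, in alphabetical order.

J/I-1 ? ·: JJ|Jj|jj
J/I-2 un ·: JJ|Jj
J/II-1 ? I-1×I-2: Jj|jj
J/II-2 aff ·: jj
J/II-3 un I-1×I-2: JJ|Jj
J/III-1 aff II-2×II-1: jj
J/III-2 un ·: JJ|Jj
J/IV-1 un III-1×III-2: Jj
J/IV-2 ? III-1×III-2: Jj|jj
⇒ J over [I-1,I-2,II-1,II-2,II-3,III-1,III-2,IV-1,IV-2]: 33 consistent
N/I-1 un ·: NN|Nn
N/I-2 un ·: NN|Nn
N/II-1 ? I-1×I-2: NN|Nn|nn
N/II-2 un ·: NN|Nn
N/II-3 ? I-1×I-2: NN|Nn|nn
N/III-1 ? II-2×II-1: Nn|nn
N/III-2 aff ·: nn
N/IV-1 aff III-1×III-2: nn
N/IV-2 aff III-1×III-2: nn
⇒ N over [I-1,I-2,II-1,II-2,II-3,III-1,III-2,IV-1,IV-2]: 38 consistent

IV-2 ∈ {Jj nn, jj nn}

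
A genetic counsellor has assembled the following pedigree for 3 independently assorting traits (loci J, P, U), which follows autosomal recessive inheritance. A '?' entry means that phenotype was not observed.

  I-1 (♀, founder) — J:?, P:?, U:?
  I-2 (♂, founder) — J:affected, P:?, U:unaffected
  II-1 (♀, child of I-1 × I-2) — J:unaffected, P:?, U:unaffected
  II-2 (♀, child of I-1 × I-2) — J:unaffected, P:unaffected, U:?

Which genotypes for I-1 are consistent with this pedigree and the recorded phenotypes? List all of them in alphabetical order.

I-1 ∈ {JJ PP UU, JJ PP Uu, JJ PP uu, JJ Pp UU, JJ Pp Uu, JJ Pp uu, JJ pp UU, JJ pp Uu, JJ pp uu, Jj PP UU, Jj PP Uu, Jj PP uu, Jj Pp UU, Jj Pp Uu, Jj Pp uu, Jj pp UU, Jj pp Uu, Jj pp uu}

J/I-1 ? ·: JJ|Jj
J/I-2 aff ·: jj
J/II-1 un I-1×I-2: Jj
J/II-2 un I-1×I-2: Jj
⇒ J over [I-1,I-2,II-1,II-2]: 2 consistent
P/I-1 ? ·: PP|Pp|pp
P/I-2 ? ·: PP|Pp|pp
P/II-1 ? I-1×I-2: PP|Pp|pp
P/II-2 un I-1×I-2: PP|Pp
⇒ P over [I-1,I-2,II-1,II-2]: 21 consistent
U/I-1 ? ·: UU|Uu|uu
U/I-2 un ·: UU|Uu
U/II-1 un I-1×I-2: UU|Uu
U/II-2 ? I-1×I-2: UU|Uu|uu
⇒ U over [I-1,I-2,II-1,II-2]: 18 consistent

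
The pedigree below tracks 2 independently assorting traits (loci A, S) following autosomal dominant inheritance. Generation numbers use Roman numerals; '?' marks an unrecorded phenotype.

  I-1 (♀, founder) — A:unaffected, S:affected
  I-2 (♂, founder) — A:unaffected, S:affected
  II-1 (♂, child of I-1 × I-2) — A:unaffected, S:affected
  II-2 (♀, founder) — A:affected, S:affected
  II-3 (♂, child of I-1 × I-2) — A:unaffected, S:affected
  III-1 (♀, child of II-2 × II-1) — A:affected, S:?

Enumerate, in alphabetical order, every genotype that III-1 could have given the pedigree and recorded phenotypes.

A/I-1 un ·: aa
A/I-2 un ·: aa
A/II-1 un I-1×I-2: aa
A/II-2 aff ·: Aa|AA
A/II-3 un I-1×I-2: aa
A/III-1 aff II-2×II-1: Aa
⇒ A over [I-1,I-2,II-1,II-2,II-3,III-1]: 2 consistent
S/I-1 aff ·: Ss|SS
S/I-2 aff ·: Ss|SS
S/II-1 aff I-1×I-2: Ss|SS
S/II-2 aff ·: Ss|SS
S/II-3 aff I-1×I-2: Ss|SS
S/III-1 ? II-2×II-1: ss|Ss|SS
⇒ S over [I-1,I-2,II-1,II-2,II-3,III-1]: 51 consistent

III-1 ∈ {Aa SS, Aa Ss, Aa ss}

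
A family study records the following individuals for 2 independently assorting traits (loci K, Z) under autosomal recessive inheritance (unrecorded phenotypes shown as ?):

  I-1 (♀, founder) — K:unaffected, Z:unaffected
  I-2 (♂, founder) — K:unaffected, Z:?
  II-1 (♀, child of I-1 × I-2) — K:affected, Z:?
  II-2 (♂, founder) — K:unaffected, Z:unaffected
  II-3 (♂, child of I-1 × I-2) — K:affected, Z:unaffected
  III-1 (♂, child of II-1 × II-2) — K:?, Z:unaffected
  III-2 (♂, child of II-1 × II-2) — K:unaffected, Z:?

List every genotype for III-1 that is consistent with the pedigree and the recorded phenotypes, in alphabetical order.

III-1 ∈ {Kk ZZ, Kk Zz, kk ZZ, kk Zz}

K/I-1 un ·: Kk
K/I-2 un ·: Kk
K/II-1 aff I-1×I-2: kk
K/II-2 un ·: KK|Kk
K/II-3 aff I-1×I-2: kk
K/III-1 ? II-1×II-2: Kk|kk
K/III-2 un II-1×II-2: Kk
⇒ K over [I-1,I-2,II-1,II-2,II-3,III-1,III-2]: 3 consistent
Z/I-1 un ·: ZZ|Zz
Z/I-2 ? ·: ZZ|Zz|zz
Z/II-1 ? I-1×I-2: ZZ|Zz|zz
Z/II-2 un ·: ZZ|Zz
Z/II-3 un I-1×I-2: ZZ|Zz
Z/III-1 un II-1×II-2: ZZ|Zz
Z/III-2 ? II-1×II-2: ZZ|Zz|zz
⇒ Z over [I-1,I-2,II-1,II-2,II-3,III-1,III-2]: 124 consistent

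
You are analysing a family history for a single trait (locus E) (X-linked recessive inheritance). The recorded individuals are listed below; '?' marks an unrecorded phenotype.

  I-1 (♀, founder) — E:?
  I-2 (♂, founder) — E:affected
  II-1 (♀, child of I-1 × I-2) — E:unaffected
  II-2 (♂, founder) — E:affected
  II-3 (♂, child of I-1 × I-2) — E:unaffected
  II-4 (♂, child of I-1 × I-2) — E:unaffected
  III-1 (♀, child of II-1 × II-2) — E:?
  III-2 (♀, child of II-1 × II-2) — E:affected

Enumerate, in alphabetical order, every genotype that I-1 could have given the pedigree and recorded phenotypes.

E/I-1 ? ·: X^EX^E|X^EX^e
E/I-2 aff ·: X^eY
E/II-1 un I-1×I-2: X^EX^e
E/II-2 aff ·: X^eY
E/II-3 un I-1×I-2: X^EY
E/II-4 un I-1×I-2: X^EY
E/III-1 ? II-1×II-2: X^EX^e|X^eX^e
E/III-2 aff II-1×II-2: X^eX^e
⇒ E over [I-1,I-2,II-1,II-2,II-3,II-4,III-1,III-2]: 4 consistent

I-1 ∈ {X^EX^E, X^EX^e}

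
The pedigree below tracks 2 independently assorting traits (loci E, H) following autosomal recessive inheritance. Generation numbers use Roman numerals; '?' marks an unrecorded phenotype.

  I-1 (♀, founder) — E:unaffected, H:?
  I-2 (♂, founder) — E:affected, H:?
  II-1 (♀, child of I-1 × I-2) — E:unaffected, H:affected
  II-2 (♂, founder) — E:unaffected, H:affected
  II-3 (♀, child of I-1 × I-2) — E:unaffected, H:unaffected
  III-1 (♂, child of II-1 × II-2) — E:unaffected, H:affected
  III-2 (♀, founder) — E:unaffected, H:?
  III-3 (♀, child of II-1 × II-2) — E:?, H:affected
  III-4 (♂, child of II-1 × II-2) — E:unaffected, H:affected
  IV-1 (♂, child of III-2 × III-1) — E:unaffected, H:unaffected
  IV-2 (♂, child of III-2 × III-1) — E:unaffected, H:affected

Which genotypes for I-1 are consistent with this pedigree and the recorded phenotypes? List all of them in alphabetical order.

I-1 ∈ {EE Hh, EE hh, Ee Hh, Ee hh}

E/I-1 un ·: EE|Ee
E/I-2 aff ·: ee
E/II-1 un I-1×I-2: Ee
E/II-2 un ·: EE|Ee
E/II-3 un I-1×I-2: Ee
E/III-1 un II-1×II-2: EE|Ee
E/III-2 un ·: EE|Ee
E/III-3 ? II-1×II-2: EE|Ee|ee
E/III-4 un II-1×II-2: EE|Ee
E/IV-1 un III-2×III-1: EE|Ee
E/IV-2 un III-2×III-1: EE|Ee
⇒ E over [I-1,I-2,II-1,II-2,II-3,III-1,III-2,III-3,III-4,IV-1,IV-2]: 260 consistent
H/I-1 ? ·: Hh|hh
H/I-2 ? ·: Hh|hh
H/II-1 aff I-1×I-2: hh
H/II-2 aff ·: hh
H/II-3 un I-1×I-2: HH|Hh
H/III-1 aff II-1×II-2: hh
H/III-2 ? ·: Hh
H/III-3 aff II-1×II-2: hh
H/III-4 aff II-1×II-2: hh
H/IV-1 un III-2×III-1: Hh
H/IV-2 aff III-2×III-1: hh
⇒ H over [I-1,I-2,II-1,II-2,II-3,III-1,III-2,III-3,III-4,IV-1,IV-2]: 4 consistent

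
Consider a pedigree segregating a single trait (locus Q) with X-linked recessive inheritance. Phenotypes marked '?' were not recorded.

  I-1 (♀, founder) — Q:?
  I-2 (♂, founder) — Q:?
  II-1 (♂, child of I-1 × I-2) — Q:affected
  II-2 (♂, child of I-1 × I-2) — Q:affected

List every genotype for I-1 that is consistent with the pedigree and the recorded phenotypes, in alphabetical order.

Q/I-1 ? ·: X^QX^q|X^qX^q
Q/I-2 ? ·: X^QY|X^qY
Q/II-1 aff I-1×I-2: X^qY
Q/II-2 aff I-1×I-2: X^qY
⇒ Q over [I-1,I-2,II-1,II-2]: 4 consistent

I-1 ∈ {X^QX^q, X^qX^q}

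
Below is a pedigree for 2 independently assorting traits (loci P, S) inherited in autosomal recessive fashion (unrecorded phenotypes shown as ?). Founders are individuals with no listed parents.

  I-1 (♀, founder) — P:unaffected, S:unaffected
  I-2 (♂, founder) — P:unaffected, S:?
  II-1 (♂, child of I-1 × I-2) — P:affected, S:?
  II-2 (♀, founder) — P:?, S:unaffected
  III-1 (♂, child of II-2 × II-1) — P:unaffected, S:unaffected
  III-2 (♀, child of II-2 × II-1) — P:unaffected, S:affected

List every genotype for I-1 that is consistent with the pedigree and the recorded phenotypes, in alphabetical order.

P/I-1 un ·: Pp
P/I-2 un ·: Pp
P/II-1 aff I-1×I-2: pp
P/II-2 ? ·: PP|Pp
P/III-1 un II-2×II-1: Pp
P/III-2 un II-2×II-1: Pp
⇒ P over [I-1,I-2,II-1,II-2,III-1,III-2]: 2 consistent
S/I-1 un ·: SS|Ss
S/I-2 ? ·: SS|Ss|ss
S/II-1 ? I-1×I-2: Ss|ss
S/II-2 un ·: Ss
S/III-1 un II-2×II-1: SS|Ss
S/III-2 aff II-2×II-1: ss
⇒ S over [I-1,I-2,II-1,II-2,III-1,III-2]: 12 consistent

I-1 ∈ {Pp SS, Pp Ss}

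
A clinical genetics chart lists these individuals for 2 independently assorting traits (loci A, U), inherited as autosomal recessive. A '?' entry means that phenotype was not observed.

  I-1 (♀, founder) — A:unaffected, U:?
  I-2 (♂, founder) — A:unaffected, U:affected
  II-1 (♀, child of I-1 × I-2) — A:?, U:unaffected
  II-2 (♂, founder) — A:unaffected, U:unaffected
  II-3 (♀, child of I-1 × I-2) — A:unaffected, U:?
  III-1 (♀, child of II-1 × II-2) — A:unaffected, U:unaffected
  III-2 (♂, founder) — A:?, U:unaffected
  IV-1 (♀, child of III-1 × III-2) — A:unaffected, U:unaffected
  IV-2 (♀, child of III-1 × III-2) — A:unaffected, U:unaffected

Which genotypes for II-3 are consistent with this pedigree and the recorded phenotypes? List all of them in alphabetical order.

A/I-1 un ·: AA|Aa
A/I-2 un ·: AA|Aa
A/II-1 ? I-1×I-2: AA|Aa|aa
A/II-2 un ·: AA|Aa
A/II-3 un I-1×I-2: AA|Aa
A/III-1 un II-1×II-2: AA|Aa
A/III-2 ? ·: AA|Aa|aa
A/IV-1 un III-1×III-2: AA|Aa
A/IV-2 un III-1×III-2: AA|Aa
⇒ A over [I-1,I-2,II-1,II-2,II-3,III-1,III-2,IV-1,IV-2]: 363 consistent
U/I-1 ? ·: UU|Uu
U/I-2 aff ·: uu
U/II-1 un I-1×I-2: Uu
U/II-2 un ·: UU|Uu
U/II-3 ? I-1×I-2: Uu|uu
U/III-1 un II-1×II-2: UU|Uu
U/III-2 un ·: UU|Uu
U/IV-1 un III-1×III-2: UU|Uu
U/IV-2 un III-1×III-2: UU|Uu
⇒ U over [I-1,I-2,II-1,II-2,II-3,III-1,III-2,IV-1,IV-2]: 78 consistent

II-3 ∈ {AA Uu, AA uu, Aa Uu, Aa uu}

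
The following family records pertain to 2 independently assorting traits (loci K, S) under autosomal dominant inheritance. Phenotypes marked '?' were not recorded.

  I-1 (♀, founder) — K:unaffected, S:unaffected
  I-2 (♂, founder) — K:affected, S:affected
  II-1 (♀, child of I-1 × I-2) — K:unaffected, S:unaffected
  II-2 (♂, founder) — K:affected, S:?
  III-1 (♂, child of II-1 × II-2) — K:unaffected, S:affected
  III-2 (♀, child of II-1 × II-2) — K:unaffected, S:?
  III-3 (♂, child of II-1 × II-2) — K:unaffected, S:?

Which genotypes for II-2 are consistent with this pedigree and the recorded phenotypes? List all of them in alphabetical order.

K/I-1 un ·: kk
K/I-2 aff ·: Kk
K/II-1 un I-1×I-2: kk
K/II-2 aff ·: Kk
K/III-1 un II-1×II-2: kk
K/III-2 un II-1×II-2: kk
K/III-3 un II-1×II-2: kk
⇒ K over [I-1,I-2,II-1,II-2,III-1,III-2,III-3]: 1 consistent
S/I-1 un ·: ss
S/I-2 aff ·: Ss
S/II-1 un I-1×I-2: ss
S/II-2 ? ·: Ss|SS
S/III-1 aff II-1×II-2: Ss
S/III-2 ? II-1×II-2: ss|Ss
S/III-3 ? II-1×II-2: ss|Ss
⇒ S over [I-1,I-2,II-1,II-2,III-1,III-2,III-3]: 5 consistent

II-2 ∈ {Kk SS, Kk Ss}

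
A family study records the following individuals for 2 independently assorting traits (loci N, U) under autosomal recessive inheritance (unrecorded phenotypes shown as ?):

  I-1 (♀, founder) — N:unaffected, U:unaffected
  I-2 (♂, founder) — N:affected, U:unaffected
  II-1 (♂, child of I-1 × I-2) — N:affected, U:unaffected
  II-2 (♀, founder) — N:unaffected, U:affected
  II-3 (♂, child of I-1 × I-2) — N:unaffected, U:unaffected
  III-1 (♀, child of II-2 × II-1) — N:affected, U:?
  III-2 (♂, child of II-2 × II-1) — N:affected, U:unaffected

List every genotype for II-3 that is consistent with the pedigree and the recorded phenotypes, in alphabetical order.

II-3 ∈ {Nn UU, Nn Uu}

N/I-1 un ·: Nn
N/I-2 aff ·: nn
N/II-1 aff I-1×I-2: nn
N/II-2 un ·: Nn
N/II-3 un I-1×I-2: Nn
N/III-1 aff II-2×II-1: nn
N/III-2 aff II-2×II-1: nn
⇒ N over [I-1,I-2,II-1,II-2,II-3,III-1,III-2]: 1 consistent
U/I-1 un ·: UU|Uu
U/I-2 un ·: UU|Uu
U/II-1 un I-1×I-2: UU|Uu
U/II-2 aff ·: uu
U/II-3 un I-1×I-2: UU|Uu
U/III-1 ? II-2×II-1: Uu|uu
U/III-2 un II-2×II-1: Uu
⇒ U over [I-1,I-2,II-1,II-2,II-3,III-1,III-2]: 19 consistent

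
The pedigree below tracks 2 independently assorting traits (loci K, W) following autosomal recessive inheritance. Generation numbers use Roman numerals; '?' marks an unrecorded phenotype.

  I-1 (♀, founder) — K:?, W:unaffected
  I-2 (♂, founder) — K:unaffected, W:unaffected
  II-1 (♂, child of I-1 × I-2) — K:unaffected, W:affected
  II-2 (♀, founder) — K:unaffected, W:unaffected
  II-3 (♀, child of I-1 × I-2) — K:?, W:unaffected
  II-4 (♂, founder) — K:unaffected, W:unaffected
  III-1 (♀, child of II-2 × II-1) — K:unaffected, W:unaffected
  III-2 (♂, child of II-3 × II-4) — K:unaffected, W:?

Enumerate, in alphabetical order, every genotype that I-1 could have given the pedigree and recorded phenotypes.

I-1 ∈ {KK Ww, Kk Ww, kk Ww}

K/I-1 ? ·: KK|Kk|kk
K/I-2 un ·: KK|Kk
K/II-1 un I-1×I-2: KK|Kk
K/II-2 un ·: KK|Kk
K/II-3 ? I-1×I-2: KK|Kk|kk
K/II-4 un ·: KK|Kk
K/III-1 un II-2×II-1: KK|Kk
K/III-2 un II-3×II-4: KK|Kk
⇒ K over [I-1,I-2,II-1,II-2,II-3,II-4,III-1,III-2]: 210 consistent
W/I-1 un ·: Ww
W/I-2 un ·: Ww
W/II-1 aff I-1×I-2: ww
W/II-2 un ·: WW|Ww
W/II-3 un I-1×I-2: WW|Ww
W/II-4 un ·: WW|Ww
W/III-1 un II-2×II-1: Ww
W/III-2 ? II-3×II-4: WW|Ww|ww
⇒ W over [I-1,I-2,II-1,II-2,II-3,II-4,III-1,III-2]: 16 consistent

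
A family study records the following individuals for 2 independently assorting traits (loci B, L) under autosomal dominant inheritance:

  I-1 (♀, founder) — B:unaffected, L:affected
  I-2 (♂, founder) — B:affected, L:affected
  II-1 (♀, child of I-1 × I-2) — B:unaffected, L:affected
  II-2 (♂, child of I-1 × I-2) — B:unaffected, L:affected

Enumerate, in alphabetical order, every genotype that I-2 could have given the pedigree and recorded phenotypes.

I-2 ∈ {Bb LL, Bb Ll}

B/I-1 un ·: bb
B/I-2 aff ·: Bb
B/II-1 un I-1×I-2: bb
B/II-2 un I-1×I-2: bb
⇒ B over [I-1,I-2,II-1,II-2]: 1 consistent
L/I-1 aff ·: Ll|LL
L/I-2 aff ·: Ll|LL
L/II-1 aff I-1×I-2: Ll|LL
L/II-2 aff I-1×I-2: Ll|LL
⇒ L over [I-1,I-2,II-1,II-2]: 13 consistent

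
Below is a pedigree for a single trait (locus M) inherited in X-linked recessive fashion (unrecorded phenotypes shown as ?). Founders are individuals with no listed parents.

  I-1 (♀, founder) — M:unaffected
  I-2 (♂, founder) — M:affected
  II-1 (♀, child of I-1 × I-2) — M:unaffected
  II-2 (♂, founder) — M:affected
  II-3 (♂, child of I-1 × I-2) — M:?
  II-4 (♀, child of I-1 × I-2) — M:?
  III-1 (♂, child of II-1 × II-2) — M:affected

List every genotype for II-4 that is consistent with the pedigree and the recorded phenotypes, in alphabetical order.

II-4 ∈ {X^MX^m, X^mX^m}

M/I-1 un ·: X^MX^M|X^MX^m
M/I-2 aff ·: X^mY
M/II-1 un I-1×I-2: X^MX^m
M/II-2 aff ·: X^mY
M/II-3 ? I-1×I-2: X^MY|X^mY
M/II-4 ? I-1×I-2: X^MX^m|X^mX^m
M/III-1 aff II-1×II-2: X^mY
⇒ M over [I-1,I-2,II-1,II-2,II-3,II-4,III-1]: 5 consistent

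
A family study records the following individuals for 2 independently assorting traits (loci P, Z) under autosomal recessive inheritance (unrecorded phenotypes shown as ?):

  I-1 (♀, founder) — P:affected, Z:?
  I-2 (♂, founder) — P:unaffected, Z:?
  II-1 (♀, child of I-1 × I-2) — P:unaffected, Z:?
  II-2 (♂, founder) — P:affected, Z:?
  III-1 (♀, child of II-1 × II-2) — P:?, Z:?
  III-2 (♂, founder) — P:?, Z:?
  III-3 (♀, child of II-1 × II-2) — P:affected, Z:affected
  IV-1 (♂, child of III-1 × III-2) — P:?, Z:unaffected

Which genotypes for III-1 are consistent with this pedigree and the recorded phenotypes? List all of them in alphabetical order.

III-1 ∈ {Pp ZZ, Pp Zz, Pp zz, pp ZZ, pp Zz, pp zz}

P/I-1 aff ·: pp
P/I-2 un ·: PP|Pp
P/II-1 un I-1×I-2: Pp
P/II-2 aff ·: pp
P/III-1 ? II-1×II-2: Pp|pp
P/III-2 ? ·: PP|Pp|pp
P/III-3 aff II-1×II-2: pp
P/IV-1 ? III-1×III-2: PP|Pp|pp
⇒ P over [I-1,I-2,II-1,II-2,III-1,III-2,III-3,IV-1]: 22 consistent
Z/I-1 ? ·: ZZ|Zz|zz
Z/I-2 ? ·: ZZ|Zz|zz
Z/II-1 ? I-1×I-2: Zz|zz
Z/II-2 ? ·: Zz|zz
Z/III-1 ? II-1×II-2: ZZ|Zz|zz
Z/III-2 ? ·: ZZ|Zz|zz
Z/III-3 aff II-1×II-2: zz
Z/IV-1 un III-1×III-2: ZZ|Zz
⇒ Z over [I-1,I-2,II-1,II-2,III-1,III-2,III-3,IV-1]: 162 consistent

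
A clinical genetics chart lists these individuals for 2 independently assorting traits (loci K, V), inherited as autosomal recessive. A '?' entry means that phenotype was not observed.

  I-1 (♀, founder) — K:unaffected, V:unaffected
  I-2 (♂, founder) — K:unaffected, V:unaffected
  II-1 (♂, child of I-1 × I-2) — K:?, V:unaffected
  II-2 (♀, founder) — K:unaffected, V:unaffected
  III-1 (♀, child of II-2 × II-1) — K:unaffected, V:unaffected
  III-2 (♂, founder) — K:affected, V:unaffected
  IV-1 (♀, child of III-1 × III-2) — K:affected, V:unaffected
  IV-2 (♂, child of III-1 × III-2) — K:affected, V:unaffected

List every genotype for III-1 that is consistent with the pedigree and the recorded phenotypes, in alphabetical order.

III-1 ∈ {Kk VV, Kk Vv}

K/I-1 un ·: KK|Kk
K/I-2 un ·: KK|Kk
K/II-1 ? I-1×I-2: KK|Kk|kk
K/II-2 un ·: KK|Kk
K/III-1 un II-2×II-1: Kk
K/III-2 aff ·: kk
K/IV-1 aff III-1×III-2: kk
K/IV-2 aff III-1×III-2: kk
⇒ K over [I-1,I-2,II-1,II-2,III-1,III-2,IV-1,IV-2]: 12 consistent
V/I-1 un ·: VV|Vv
V/I-2 un ·: VV|Vv
V/II-1 un I-1×I-2: VV|Vv
V/II-2 un ·: VV|Vv
V/III-1 un II-2×II-1: VV|Vv
V/III-2 un ·: VV|Vv
V/IV-1 un III-1×III-2: VV|Vv
V/IV-2 un III-1×III-2: VV|Vv
⇒ V over [I-1,I-2,II-1,II-2,III-1,III-2,IV-1,IV-2]: 150 consistent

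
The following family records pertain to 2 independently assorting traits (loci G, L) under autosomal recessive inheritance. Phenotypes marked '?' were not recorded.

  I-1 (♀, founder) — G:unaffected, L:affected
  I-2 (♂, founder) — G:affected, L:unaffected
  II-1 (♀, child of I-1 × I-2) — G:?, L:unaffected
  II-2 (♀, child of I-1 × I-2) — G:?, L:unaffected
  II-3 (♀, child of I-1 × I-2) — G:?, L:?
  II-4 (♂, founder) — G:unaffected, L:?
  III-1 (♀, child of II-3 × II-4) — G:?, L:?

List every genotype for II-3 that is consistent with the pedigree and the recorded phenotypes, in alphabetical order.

G/I-1 un ·: GG|Gg
G/I-2 aff ·: gg
G/II-1 ? I-1×I-2: Gg|gg
G/II-2 ? I-1×I-2: Gg|gg
G/II-3 ? I-1×I-2: Gg|gg
G/II-4 un ·: GG|Gg
G/III-1 ? II-3×II-4: GG|Gg|gg
⇒ G over [I-1,I-2,II-1,II-2,II-3,II-4,III-1]: 37 consistent
L/I-1 aff ·: ll
L/I-2 un ·: LL|Ll
L/II-1 un I-1×I-2: Ll
L/II-2 un I-1×I-2: Ll
L/II-3 ? I-1×I-2: Ll|ll
L/II-4 ? ·: LL|Ll|ll
L/III-1 ? II-3×II-4: LL|Ll|ll
⇒ L over [I-1,I-2,II-1,II-2,II-3,II-4,III-1]: 18 consistent

II-3 ∈ {Gg Ll, Gg ll, gg Ll, gg ll}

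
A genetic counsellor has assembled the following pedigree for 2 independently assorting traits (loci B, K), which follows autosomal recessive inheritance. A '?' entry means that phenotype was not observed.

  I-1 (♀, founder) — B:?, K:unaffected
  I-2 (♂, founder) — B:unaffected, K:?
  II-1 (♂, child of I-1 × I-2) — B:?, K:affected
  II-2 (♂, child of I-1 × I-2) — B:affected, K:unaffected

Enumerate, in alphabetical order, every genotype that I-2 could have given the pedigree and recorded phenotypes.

I-2 ∈ {Bb Kk, Bb kk}

B/I-1 ? ·: Bb|bb
B/I-2 un ·: Bb
B/II-1 ? I-1×I-2: BB|Bb|bb
B/II-2 aff I-1×I-2: bb
⇒ B over [I-1,I-2,II-1,II-2]: 5 consistent
K/I-1 un ·: Kk
K/I-2 ? ·: Kk|kk
K/II-1 aff I-1×I-2: kk
K/II-2 un I-1×I-2: KK|Kk
⇒ K over [I-1,I-2,II-1,II-2]: 3 consistent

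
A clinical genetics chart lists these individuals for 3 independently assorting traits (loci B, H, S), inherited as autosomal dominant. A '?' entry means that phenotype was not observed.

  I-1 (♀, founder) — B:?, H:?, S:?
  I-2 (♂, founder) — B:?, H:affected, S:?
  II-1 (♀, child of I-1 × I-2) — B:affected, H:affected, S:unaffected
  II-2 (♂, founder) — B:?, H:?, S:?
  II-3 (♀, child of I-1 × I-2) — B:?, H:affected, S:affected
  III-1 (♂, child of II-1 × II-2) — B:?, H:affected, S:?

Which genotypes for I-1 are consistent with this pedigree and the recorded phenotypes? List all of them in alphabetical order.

I-1 ∈ {BB HH Ss, BB HH ss, BB Hh Ss, BB Hh ss, BB hh Ss, BB hh ss, Bb HH Ss, Bb HH ss, Bb Hh Ss, Bb Hh ss, Bb hh Ss, Bb hh ss, bb HH Ss, bb HH ss, bb Hh Ss, bb Hh ss, bb hh Ss, bb hh ss}

B/I-1 ? ·: bb|Bb|BB
B/I-2 ? ·: bb|Bb|BB
B/II-1 aff I-1×I-2: Bb|BB
B/II-2 ? ·: bb|Bb|BB
B/II-3 ? I-1×I-2: bb|Bb|BB
B/III-1 ? II-1×II-2: bb|Bb|BB
⇒ B over [I-1,I-2,II-1,II-2,II-3,III-1]: 123 consistent
H/I-1 ? ·: hh|Hh|HH
H/I-2 aff ·: Hh|HH
H/II-1 aff I-1×I-2: Hh|HH
H/II-2 ? ·: hh|Hh|HH
H/II-3 aff I-1×I-2: Hh|HH
H/III-1 aff II-1×II-2: Hh|HH
⇒ H over [I-1,I-2,II-1,II-2,II-3,III-1]: 68 consistent
S/I-1 ? ·: ss|Ss
S/I-2 ? ·: ss|Ss
S/II-1 un I-1×I-2: ss
S/II-2 ? ·: ss|Ss|SS
S/II-3 aff I-1×I-2: Ss|SS
S/III-1 ? II-1×II-2: ss|Ss
⇒ S over [I-1,I-2,II-1,II-2,II-3,III-1]: 16 consistent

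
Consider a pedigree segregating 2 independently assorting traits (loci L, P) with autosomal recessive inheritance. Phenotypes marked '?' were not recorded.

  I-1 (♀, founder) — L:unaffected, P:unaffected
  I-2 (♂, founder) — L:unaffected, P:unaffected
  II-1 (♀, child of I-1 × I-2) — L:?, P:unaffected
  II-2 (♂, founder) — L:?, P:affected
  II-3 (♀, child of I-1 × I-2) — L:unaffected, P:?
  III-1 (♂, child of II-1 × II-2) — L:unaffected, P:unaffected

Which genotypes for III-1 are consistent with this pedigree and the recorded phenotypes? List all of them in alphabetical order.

L/I-1 un ·: LL|Ll
L/I-2 un ·: LL|Ll
L/II-1 ? I-1×I-2: LL|Ll|ll
L/II-2 ? ·: LL|Ll|ll
L/II-3 un I-1×I-2: LL|Ll
L/III-1 un II-1×II-2: LL|Ll
⇒ L over [I-1,I-2,II-1,II-2,II-3,III-1]: 62 consistent
P/I-1 un ·: PP|Pp
P/I-2 un ·: PP|Pp
P/II-1 un I-1×I-2: PP|Pp
P/II-2 aff ·: pp
P/II-3 ? I-1×I-2: PP|Pp|pp
P/III-1 un II-1×II-2: Pp
⇒ P over [I-1,I-2,II-1,II-2,II-3,III-1]: 15 consistent

III-1 ∈ {LL Pp, Ll Pp}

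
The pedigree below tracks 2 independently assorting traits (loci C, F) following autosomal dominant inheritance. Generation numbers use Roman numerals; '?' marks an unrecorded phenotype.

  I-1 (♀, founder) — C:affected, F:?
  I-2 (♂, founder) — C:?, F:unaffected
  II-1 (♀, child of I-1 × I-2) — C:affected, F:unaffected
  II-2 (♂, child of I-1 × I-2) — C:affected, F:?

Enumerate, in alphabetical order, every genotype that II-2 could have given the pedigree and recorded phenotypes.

II-2 ∈ {CC Ff, CC ff, Cc Ff, Cc ff}

C/I-1 aff ·: Cc|CC
C/I-2 ? ·: cc|Cc|CC
C/II-1 aff I-1×I-2: Cc|CC
C/II-2 aff I-1×I-2: Cc|CC
⇒ C over [I-1,I-2,II-1,II-2]: 15 consistent
F/I-1 ? ·: ff|Ff
F/I-2 un ·: ff
F/II-1 un I-1×I-2: ff
F/II-2 ? I-1×I-2: ff|Ff
⇒ F over [I-1,I-2,II-1,II-2]: 3 consistent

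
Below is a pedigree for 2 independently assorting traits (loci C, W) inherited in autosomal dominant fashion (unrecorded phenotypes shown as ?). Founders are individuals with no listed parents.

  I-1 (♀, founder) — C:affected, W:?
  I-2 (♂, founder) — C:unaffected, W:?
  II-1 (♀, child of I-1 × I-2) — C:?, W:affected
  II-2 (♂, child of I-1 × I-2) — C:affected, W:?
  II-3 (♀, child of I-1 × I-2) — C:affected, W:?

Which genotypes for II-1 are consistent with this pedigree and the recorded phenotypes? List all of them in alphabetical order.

II-1 ∈ {Cc WW, Cc Ww, cc WW, cc Ww}

C/I-1 aff ·: Cc|CC
C/I-2 un ·: cc
C/II-1 ? I-1×I-2: cc|Cc
C/II-2 aff I-1×I-2: Cc
C/II-3 aff I-1×I-2: Cc
⇒ C over [I-1,I-2,II-1,II-2,II-3]: 3 consistent
W/I-1 ? ·: ww|Ww|WW
W/I-2 ? ·: ww|Ww|WW
W/II-1 aff I-1×I-2: Ww|WW
W/II-2 ? I-1×I-2: ww|Ww|WW
W/II-3 ? I-1×I-2: ww|Ww|WW
⇒ W over [I-1,I-2,II-1,II-2,II-3]: 45 consistent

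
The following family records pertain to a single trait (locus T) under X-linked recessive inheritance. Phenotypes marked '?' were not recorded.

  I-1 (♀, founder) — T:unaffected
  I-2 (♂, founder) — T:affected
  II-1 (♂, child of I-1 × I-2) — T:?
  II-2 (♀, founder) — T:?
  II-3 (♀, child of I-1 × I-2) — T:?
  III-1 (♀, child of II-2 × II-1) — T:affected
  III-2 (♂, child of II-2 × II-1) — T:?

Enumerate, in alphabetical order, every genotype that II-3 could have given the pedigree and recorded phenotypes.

T/I-1 un ·: X^TX^t
T/I-2 aff ·: X^tY
T/II-1 ? I-1×I-2: X^tY
T/II-2 ? ·: X^TX^t|X^tX^t
T/II-3 ? I-1×I-2: X^TX^t|X^tX^t
T/III-1 aff II-2×II-1: X^tX^t
T/III-2 ? II-2×II-1: X^TY|X^tY
⇒ T over [I-1,I-2,II-1,II-2,II-3,III-1,III-2]: 6 consistent

II-3 ∈ {X^TX^t, X^tX^t}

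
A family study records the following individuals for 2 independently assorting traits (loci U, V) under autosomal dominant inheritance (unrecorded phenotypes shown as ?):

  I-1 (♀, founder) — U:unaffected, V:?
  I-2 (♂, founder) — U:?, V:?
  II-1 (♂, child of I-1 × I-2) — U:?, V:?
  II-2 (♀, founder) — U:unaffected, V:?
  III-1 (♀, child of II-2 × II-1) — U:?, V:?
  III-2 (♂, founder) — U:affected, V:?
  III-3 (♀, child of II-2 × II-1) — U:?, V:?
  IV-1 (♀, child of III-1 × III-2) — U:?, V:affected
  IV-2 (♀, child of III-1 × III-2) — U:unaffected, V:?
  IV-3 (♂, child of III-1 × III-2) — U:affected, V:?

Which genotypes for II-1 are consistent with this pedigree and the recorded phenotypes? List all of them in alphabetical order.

U/I-1 un ·: uu
U/I-2 ? ·: uu|Uu|UU
U/II-1 ? I-1×I-2: uu|Uu
U/II-2 un ·: uu
U/III-1 ? II-2×II-1: uu|Uu
U/III-2 aff ·: Uu
U/III-3 ? II-2×II-1: uu|Uu
U/IV-1 ? III-1×III-2: uu|Uu|UU
U/IV-2 un III-1×III-2: uu
U/IV-3 aff III-1×III-2: Uu|UU
⇒ U over [I-1,I-2,II-1,II-2,III-1,III-2,III-3,IV-1,IV-2,IV-3]: 36 consistent
V/I-1 ? ·: vv|Vv|VV
V/I-2 ? ·: vv|Vv|VV
V/II-1 ? I-1×I-2: vv|Vv|VV
V/II-2 ? ·: vv|Vv|VV
V/III-1 ? II-2×II-1: vv|Vv|VV
V/III-2 ? ·: vv|Vv|VV
V/III-3 ? II-2×II-1: vv|Vv|VV
V/IV-1 aff III-1×III-2: Vv|VV
V/IV-2 ? III-1×III-2: vv|Vv|VV
V/IV-3 ? III-1×III-2: vv|Vv|VV
⇒ V over [I-1,I-2,II-1,II-2,III-1,III-2,III-3,IV-1,IV-2,IV-3]: 2895 consistent

II-1 ∈ {Uu VV, Uu Vv, Uu vv, uu VV, uu Vv, uu vv}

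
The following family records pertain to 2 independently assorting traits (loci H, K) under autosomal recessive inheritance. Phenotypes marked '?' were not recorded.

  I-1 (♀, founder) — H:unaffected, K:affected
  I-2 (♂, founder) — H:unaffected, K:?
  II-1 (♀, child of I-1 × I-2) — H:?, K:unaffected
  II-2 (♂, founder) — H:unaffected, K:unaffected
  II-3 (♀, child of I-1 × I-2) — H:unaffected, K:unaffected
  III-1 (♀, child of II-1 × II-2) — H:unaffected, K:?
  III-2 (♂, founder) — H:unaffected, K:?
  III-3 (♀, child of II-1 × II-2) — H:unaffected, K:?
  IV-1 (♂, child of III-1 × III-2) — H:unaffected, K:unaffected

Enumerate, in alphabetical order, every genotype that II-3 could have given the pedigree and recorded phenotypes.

II-3 ∈ {HH Kk, Hh Kk}

H/I-1 un ·: HH|Hh
H/I-2 un ·: HH|Hh
H/II-1 ? I-1×I-2: HH|Hh|hh
H/II-2 un ·: HH|Hh
H/II-3 un I-1×I-2: HH|Hh
H/III-1 un II-1×II-2: HH|Hh
H/III-2 un ·: HH|Hh
H/III-3 un II-1×II-2: HH|Hh
H/IV-1 un III-1×III-2: HH|Hh
⇒ H over [I-1,I-2,II-1,II-2,II-3,III-1,III-2,III-3,IV-1]: 303 consistent
K/I-1 aff ·: kk
K/I-2 ? ·: KK|Kk
K/II-1 un I-1×I-2: Kk
K/II-2 un ·: KK|Kk
K/II-3 un I-1×I-2: Kk
K/III-1 ? II-1×II-2: KK|Kk|kk
K/III-2 ? ·: KK|Kk|kk
K/III-3 ? II-1×II-2: KK|Kk|kk
K/IV-1 un III-1×III-2: KK|Kk
⇒ K over [I-1,I-2,II-1,II-2,II-3,III-1,III-2,III-3,IV-1]: 102 consistent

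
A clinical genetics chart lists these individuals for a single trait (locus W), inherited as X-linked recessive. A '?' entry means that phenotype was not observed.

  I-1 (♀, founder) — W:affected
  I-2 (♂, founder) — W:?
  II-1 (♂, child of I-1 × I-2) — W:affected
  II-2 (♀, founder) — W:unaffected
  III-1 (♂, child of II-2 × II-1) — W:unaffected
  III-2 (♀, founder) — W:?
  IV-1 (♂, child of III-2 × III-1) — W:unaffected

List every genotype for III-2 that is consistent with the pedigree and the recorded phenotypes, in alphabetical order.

III-2 ∈ {X^WX^W, X^WX^w}

W/I-1 aff ·: X^wX^w
W/I-2 ? ·: X^WY|X^wY
W/II-1 aff I-1×I-2: X^wY
W/II-2 un ·: X^WX^W|X^WX^w
W/III-1 un II-2×II-1: X^WY
W/III-2 ? ·: X^WX^W|X^WX^w
W/IV-1 un III-2×III-1: X^WY
⇒ W over [I-1,I-2,II-1,II-2,III-1,III-2,IV-1]: 8 consistent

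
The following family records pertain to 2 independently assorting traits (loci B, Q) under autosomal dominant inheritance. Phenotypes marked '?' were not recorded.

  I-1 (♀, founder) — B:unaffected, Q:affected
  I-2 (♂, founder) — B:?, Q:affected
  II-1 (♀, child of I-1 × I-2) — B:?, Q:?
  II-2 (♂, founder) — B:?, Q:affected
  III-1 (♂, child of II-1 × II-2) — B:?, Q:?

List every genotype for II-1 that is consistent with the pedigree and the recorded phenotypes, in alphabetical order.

II-1 ∈ {Bb QQ, Bb Qq, Bb qq, bb QQ, bb Qq, bb qq}

B/I-1 un ·: bb
B/I-2 ? ·: bb|Bb|BB
B/II-1 ? I-1×I-2: bb|Bb
B/II-2 ? ·: bb|Bb|BB
B/III-1 ? II-1×II-2: bb|Bb|BB
⇒ B over [I-1,I-2,II-1,II-2,III-1]: 22 consistent
Q/I-1 aff ·: Qq|QQ
Q/I-2 aff ·: Qq|QQ
Q/II-1 ? I-1×I-2: qq|Qq|QQ
Q/II-2 aff ·: Qq|QQ
Q/III-1 ? II-1×II-2: qq|Qq|QQ
⇒ Q over [I-1,I-2,II-1,II-2,III-1]: 30 consistent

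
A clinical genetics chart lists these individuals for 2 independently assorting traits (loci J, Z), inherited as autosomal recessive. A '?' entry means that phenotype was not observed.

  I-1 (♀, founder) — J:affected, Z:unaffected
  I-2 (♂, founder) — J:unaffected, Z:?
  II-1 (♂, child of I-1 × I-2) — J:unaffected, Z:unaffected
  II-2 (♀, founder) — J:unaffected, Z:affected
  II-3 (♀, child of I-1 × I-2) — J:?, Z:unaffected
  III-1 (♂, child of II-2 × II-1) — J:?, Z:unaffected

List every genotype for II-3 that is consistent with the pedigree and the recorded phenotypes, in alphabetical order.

II-3 ∈ {Jj ZZ, Jj Zz, jj ZZ, jj Zz}

J/I-1 aff ·: jj
J/I-2 un ·: JJ|Jj
J/II-1 un I-1×I-2: Jj
J/II-2 un ·: JJ|Jj
J/II-3 ? I-1×I-2: Jj|jj
J/III-1 ? II-2×II-1: JJ|Jj|jj
⇒ J over [I-1,I-2,II-1,II-2,II-3,III-1]: 15 consistent
Z/I-1 un ·: ZZ|Zz
Z/I-2 ? ·: ZZ|Zz|zz
Z/II-1 un I-1×I-2: ZZ|Zz
Z/II-2 aff ·: zz
Z/II-3 un I-1×I-2: ZZ|Zz
Z/III-1 un II-2×II-1: Zz
⇒ Z over [I-1,I-2,II-1,II-2,II-3,III-1]: 15 consistent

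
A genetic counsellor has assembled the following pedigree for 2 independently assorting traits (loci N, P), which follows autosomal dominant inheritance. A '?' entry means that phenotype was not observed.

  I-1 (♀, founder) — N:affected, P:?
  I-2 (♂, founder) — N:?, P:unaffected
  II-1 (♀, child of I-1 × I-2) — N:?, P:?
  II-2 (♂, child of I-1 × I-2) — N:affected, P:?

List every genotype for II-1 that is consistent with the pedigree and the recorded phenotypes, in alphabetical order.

II-1 ∈ {NN Pp, NN pp, Nn Pp, Nn pp, nn Pp, nn pp}

N/I-1 aff ·: Nn|NN
N/I-2 ? ·: nn|Nn|NN
N/II-1 ? I-1×I-2: nn|Nn|NN
N/II-2 aff I-1×I-2: Nn|NN
⇒ N over [I-1,I-2,II-1,II-2]: 18 consistent
P/I-1 ? ·: pp|Pp|PP
P/I-2 un ·: pp
P/II-1 ? I-1×I-2: pp|Pp
P/II-2 ? I-1×I-2: pp|Pp
⇒ P over [I-1,I-2,II-1,II-2]: 6 consistent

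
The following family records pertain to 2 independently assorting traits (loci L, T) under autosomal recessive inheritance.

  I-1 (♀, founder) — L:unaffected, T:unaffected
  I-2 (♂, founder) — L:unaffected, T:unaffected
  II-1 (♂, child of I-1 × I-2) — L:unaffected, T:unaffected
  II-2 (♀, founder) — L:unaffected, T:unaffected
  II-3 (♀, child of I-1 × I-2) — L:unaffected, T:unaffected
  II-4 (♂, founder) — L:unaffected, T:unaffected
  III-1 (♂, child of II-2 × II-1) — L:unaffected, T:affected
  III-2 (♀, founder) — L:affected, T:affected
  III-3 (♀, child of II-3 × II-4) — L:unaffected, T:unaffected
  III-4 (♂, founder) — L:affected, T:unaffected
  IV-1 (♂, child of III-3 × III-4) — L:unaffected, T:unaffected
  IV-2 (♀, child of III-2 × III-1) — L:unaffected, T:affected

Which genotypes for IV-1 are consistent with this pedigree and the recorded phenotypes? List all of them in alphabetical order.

IV-1 ∈ {Ll TT, Ll Tt}

L/I-1 un ·: LL|Ll
L/I-2 un ·: LL|Ll
L/II-1 un I-1×I-2: LL|Ll
L/II-2 un ·: LL|Ll
L/II-3 un I-1×I-2: LL|Ll
L/II-4 un ·: LL|Ll
L/III-1 un II-2×II-1: LL|Ll
L/III-2 aff ·: ll
L/III-3 un II-3×II-4: LL|Ll
L/III-4 aff ·: ll
L/IV-1 un III-3×III-4: Ll
L/IV-2 un III-2×III-1: Ll
⇒ L over [I-1,I-2,II-1,II-2,II-3,II-4,III-1,III-2,III-3,III-4,IV-1,IV-2]: 156 consistent
T/I-1 un ·: TT|Tt
T/I-2 un ·: TT|Tt
T/II-1 un I-1×I-2: Tt
T/II-2 un ·: Tt
T/II-3 un I-1×I-2: TT|Tt
T/II-4 un ·: TT|Tt
T/III-1 aff II-2×II-1: tt
T/III-2 aff ·: tt
T/III-3 un II-3×II-4: TT|Tt
T/III-4 un ·: TT|Tt
T/IV-1 un III-3×III-4: TT|Tt
T/IV-2 aff III-2×III-1: tt
⇒ T over [I-1,I-2,II-1,II-2,II-3,II-4,III-1,III-2,III-3,III-4,IV-1,IV-2]: 72 consistent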